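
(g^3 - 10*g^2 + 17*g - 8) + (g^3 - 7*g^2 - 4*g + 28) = 2*g^3 - 17*g^2 + 13*g + 20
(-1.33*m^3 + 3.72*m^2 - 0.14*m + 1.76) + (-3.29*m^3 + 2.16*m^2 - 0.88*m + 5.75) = -4.62*m^3 + 5.88*m^2 - 1.02*m + 7.51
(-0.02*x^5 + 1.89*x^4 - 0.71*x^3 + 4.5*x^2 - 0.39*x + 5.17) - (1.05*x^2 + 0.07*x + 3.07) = -0.02*x^5 + 1.89*x^4 - 0.71*x^3 + 3.45*x^2 - 0.46*x + 2.1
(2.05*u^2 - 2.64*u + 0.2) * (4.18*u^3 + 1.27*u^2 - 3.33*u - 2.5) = 8.569*u^5 - 8.4317*u^4 - 9.3433*u^3 + 3.9202*u^2 + 5.934*u - 0.5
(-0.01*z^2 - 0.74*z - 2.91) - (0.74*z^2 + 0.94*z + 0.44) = -0.75*z^2 - 1.68*z - 3.35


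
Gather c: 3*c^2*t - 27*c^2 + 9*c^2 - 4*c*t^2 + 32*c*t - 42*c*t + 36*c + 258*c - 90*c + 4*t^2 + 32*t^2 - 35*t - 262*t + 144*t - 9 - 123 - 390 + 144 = c^2*(3*t - 18) + c*(-4*t^2 - 10*t + 204) + 36*t^2 - 153*t - 378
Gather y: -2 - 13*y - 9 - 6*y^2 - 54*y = -6*y^2 - 67*y - 11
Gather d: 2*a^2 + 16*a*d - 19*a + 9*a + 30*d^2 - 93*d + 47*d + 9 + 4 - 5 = 2*a^2 - 10*a + 30*d^2 + d*(16*a - 46) + 8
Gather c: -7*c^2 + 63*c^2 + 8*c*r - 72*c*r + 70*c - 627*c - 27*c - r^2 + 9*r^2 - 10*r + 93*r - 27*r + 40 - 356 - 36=56*c^2 + c*(-64*r - 584) + 8*r^2 + 56*r - 352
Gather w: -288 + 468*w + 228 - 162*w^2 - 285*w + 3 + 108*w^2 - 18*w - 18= -54*w^2 + 165*w - 75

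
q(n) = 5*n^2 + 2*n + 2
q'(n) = 10*n + 2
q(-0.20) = 1.80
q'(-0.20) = 0.00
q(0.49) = 4.18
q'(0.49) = 6.90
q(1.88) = 23.43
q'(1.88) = 20.80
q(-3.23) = 47.70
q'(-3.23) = -30.30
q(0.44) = 3.85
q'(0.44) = 6.40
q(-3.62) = 60.28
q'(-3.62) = -34.20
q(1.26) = 12.46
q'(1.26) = 14.60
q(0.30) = 3.05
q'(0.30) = 5.00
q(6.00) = 194.00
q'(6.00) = 62.00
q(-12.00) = 698.00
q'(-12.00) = -118.00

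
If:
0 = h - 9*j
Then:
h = 9*j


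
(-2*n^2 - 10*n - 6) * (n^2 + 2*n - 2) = -2*n^4 - 14*n^3 - 22*n^2 + 8*n + 12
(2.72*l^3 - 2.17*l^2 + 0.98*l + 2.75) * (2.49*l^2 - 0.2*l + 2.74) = 6.7728*l^5 - 5.9473*l^4 + 10.327*l^3 + 0.7057*l^2 + 2.1352*l + 7.535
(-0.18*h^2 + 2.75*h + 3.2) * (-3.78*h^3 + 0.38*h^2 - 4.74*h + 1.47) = 0.6804*h^5 - 10.4634*h^4 - 10.1978*h^3 - 12.0836*h^2 - 11.1255*h + 4.704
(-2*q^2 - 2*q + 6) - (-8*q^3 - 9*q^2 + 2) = 8*q^3 + 7*q^2 - 2*q + 4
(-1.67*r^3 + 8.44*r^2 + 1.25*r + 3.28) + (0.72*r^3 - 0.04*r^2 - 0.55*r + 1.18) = -0.95*r^3 + 8.4*r^2 + 0.7*r + 4.46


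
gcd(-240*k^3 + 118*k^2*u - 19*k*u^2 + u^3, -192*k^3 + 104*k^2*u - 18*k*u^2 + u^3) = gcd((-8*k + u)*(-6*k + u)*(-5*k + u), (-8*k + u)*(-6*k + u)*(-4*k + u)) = 48*k^2 - 14*k*u + u^2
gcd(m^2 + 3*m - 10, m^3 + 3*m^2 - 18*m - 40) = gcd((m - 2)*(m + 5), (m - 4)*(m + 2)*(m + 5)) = m + 5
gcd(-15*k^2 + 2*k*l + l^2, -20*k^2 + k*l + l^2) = 5*k + l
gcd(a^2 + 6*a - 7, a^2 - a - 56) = a + 7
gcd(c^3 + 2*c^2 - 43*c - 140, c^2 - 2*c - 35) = c^2 - 2*c - 35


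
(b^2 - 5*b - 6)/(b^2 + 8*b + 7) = (b - 6)/(b + 7)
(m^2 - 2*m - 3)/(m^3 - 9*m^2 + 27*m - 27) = (m + 1)/(m^2 - 6*m + 9)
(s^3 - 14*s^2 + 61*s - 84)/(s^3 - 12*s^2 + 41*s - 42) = (s - 4)/(s - 2)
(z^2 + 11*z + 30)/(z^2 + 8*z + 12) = (z + 5)/(z + 2)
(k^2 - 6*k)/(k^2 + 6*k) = (k - 6)/(k + 6)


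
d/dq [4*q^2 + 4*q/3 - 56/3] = 8*q + 4/3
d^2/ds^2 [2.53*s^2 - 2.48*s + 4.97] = 5.06000000000000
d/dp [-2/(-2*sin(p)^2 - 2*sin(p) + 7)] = -(4*sin(2*p) + 4*cos(p))/(-2*sin(p) + cos(2*p) + 6)^2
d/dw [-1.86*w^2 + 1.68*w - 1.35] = 1.68 - 3.72*w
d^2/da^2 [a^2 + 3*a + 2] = 2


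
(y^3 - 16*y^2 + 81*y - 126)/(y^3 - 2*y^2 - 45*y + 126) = (y - 7)/(y + 7)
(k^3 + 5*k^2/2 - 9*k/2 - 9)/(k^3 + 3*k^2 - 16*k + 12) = (2*k^2 + 9*k + 9)/(2*(k^2 + 5*k - 6))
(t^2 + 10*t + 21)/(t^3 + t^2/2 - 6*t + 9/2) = 2*(t + 7)/(2*t^2 - 5*t + 3)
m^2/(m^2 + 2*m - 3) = m^2/(m^2 + 2*m - 3)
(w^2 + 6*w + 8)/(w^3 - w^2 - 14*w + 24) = (w + 2)/(w^2 - 5*w + 6)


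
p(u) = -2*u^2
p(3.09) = -19.10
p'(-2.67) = 10.68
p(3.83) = -29.34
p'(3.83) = -15.32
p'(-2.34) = 9.36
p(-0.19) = -0.07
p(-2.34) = -10.95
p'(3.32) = -13.28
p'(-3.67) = 14.68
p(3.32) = -22.04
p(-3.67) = -26.94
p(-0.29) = -0.17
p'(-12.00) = 48.00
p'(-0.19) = 0.76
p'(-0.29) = 1.16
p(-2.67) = -14.26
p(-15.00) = -450.00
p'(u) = -4*u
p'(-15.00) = 60.00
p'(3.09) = -12.36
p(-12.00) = -288.00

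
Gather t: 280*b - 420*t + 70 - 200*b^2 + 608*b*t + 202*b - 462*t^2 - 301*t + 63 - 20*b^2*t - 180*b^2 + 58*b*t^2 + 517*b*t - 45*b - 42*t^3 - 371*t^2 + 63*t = -380*b^2 + 437*b - 42*t^3 + t^2*(58*b - 833) + t*(-20*b^2 + 1125*b - 658) + 133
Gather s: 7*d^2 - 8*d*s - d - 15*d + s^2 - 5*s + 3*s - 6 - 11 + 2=7*d^2 - 16*d + s^2 + s*(-8*d - 2) - 15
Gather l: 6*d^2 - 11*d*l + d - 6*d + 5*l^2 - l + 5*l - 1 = 6*d^2 - 5*d + 5*l^2 + l*(4 - 11*d) - 1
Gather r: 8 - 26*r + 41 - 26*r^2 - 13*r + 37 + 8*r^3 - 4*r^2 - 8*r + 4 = 8*r^3 - 30*r^2 - 47*r + 90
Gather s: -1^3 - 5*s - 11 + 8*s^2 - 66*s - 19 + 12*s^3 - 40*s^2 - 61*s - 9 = 12*s^3 - 32*s^2 - 132*s - 40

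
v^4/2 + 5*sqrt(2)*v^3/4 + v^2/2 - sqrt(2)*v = v*(v/2 + sqrt(2))*(v - sqrt(2)/2)*(v + sqrt(2))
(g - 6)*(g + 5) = g^2 - g - 30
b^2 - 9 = (b - 3)*(b + 3)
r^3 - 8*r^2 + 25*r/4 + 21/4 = (r - 7)*(r - 3/2)*(r + 1/2)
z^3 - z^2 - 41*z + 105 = (z - 5)*(z - 3)*(z + 7)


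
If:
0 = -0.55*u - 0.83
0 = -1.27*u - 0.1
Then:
No Solution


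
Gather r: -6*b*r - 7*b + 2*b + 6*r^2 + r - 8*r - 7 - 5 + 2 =-5*b + 6*r^2 + r*(-6*b - 7) - 10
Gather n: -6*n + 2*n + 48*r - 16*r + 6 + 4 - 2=-4*n + 32*r + 8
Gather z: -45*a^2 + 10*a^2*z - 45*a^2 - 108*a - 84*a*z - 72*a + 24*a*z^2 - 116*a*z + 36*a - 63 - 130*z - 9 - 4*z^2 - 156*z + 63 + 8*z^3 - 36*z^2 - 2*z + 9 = -90*a^2 - 144*a + 8*z^3 + z^2*(24*a - 40) + z*(10*a^2 - 200*a - 288)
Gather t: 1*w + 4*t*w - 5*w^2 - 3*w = 4*t*w - 5*w^2 - 2*w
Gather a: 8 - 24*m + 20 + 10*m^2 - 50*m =10*m^2 - 74*m + 28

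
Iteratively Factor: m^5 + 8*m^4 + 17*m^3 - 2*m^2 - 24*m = (m + 4)*(m^4 + 4*m^3 + m^2 - 6*m) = (m - 1)*(m + 4)*(m^3 + 5*m^2 + 6*m) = (m - 1)*(m + 2)*(m + 4)*(m^2 + 3*m) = (m - 1)*(m + 2)*(m + 3)*(m + 4)*(m)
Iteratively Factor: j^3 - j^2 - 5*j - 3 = (j + 1)*(j^2 - 2*j - 3) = (j + 1)^2*(j - 3)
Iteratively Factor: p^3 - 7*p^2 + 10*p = (p - 2)*(p^2 - 5*p) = p*(p - 2)*(p - 5)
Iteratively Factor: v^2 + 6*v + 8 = (v + 4)*(v + 2)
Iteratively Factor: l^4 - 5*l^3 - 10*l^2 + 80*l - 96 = (l - 4)*(l^3 - l^2 - 14*l + 24) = (l - 4)*(l - 3)*(l^2 + 2*l - 8) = (l - 4)*(l - 3)*(l + 4)*(l - 2)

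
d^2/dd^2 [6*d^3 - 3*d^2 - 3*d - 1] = 36*d - 6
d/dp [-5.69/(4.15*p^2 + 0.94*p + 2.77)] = (47.227*p + 5.3486)/(4.15*p^2 + 0.94*p + 2.77)^2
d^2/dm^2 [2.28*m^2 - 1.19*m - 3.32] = 4.56000000000000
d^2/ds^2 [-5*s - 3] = 0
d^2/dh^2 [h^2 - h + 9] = 2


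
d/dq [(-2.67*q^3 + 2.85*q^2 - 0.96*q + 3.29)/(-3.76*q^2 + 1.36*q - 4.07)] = (10.0392*q^4 - 7.2624*q^3 + 32.8671*q^2 + 1.54179999999999*q - 0.5672)/(14.1376*q^4 - 10.2272*q^3 + 32.456*q^2 - 11.0704*q + 16.5649)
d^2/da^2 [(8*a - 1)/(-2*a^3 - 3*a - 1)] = 6*(-3*(8*a - 1)*(2*a^2 + 1)^2 + 2*(8*a^2 + a*(8*a - 1) + 4)*(2*a^3 + 3*a + 1))/(2*a^3 + 3*a + 1)^3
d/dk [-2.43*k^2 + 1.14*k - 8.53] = 1.14 - 4.86*k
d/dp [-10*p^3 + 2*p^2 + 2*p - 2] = -30*p^2 + 4*p + 2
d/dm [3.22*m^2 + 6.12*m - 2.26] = 6.44*m + 6.12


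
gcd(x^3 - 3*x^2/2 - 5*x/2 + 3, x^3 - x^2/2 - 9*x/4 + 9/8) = x + 3/2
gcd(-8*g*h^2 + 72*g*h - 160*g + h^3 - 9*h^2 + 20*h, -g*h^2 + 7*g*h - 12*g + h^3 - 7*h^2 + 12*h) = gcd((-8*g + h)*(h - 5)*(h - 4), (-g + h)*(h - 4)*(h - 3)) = h - 4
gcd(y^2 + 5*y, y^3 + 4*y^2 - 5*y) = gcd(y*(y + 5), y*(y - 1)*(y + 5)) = y^2 + 5*y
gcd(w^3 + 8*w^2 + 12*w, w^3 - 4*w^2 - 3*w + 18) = w + 2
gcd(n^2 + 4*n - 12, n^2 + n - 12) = 1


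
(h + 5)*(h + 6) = h^2 + 11*h + 30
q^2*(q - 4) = q^3 - 4*q^2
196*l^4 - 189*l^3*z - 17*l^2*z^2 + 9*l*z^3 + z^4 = (-4*l + z)*(-l + z)*(7*l + z)^2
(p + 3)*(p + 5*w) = p^2 + 5*p*w + 3*p + 15*w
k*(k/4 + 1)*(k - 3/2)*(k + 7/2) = k^4/4 + 3*k^3/2 + 11*k^2/16 - 21*k/4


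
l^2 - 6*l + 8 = (l - 4)*(l - 2)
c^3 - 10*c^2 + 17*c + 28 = (c - 7)*(c - 4)*(c + 1)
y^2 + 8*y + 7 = (y + 1)*(y + 7)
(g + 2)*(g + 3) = g^2 + 5*g + 6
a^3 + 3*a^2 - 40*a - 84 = (a - 6)*(a + 2)*(a + 7)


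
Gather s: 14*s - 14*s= 0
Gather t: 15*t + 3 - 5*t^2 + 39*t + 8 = -5*t^2 + 54*t + 11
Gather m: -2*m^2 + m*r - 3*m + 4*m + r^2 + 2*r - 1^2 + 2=-2*m^2 + m*(r + 1) + r^2 + 2*r + 1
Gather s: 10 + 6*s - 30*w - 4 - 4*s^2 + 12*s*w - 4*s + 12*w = -4*s^2 + s*(12*w + 2) - 18*w + 6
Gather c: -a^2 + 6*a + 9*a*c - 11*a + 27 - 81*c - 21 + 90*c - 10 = -a^2 - 5*a + c*(9*a + 9) - 4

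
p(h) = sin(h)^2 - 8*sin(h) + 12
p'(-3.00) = 8.20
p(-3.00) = 13.15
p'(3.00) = 7.64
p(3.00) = 10.89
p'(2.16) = 3.52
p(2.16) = 6.04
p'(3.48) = 8.17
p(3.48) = 14.77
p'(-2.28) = 6.20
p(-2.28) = 18.65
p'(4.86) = -1.47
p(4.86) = 20.89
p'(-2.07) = 4.67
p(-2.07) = 19.79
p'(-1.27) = -2.94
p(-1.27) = 20.55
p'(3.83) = 7.16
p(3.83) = 17.49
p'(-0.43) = -8.03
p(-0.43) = 15.51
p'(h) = 2*sin(h)*cos(h) - 8*cos(h)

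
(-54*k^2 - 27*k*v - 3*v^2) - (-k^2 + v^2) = -53*k^2 - 27*k*v - 4*v^2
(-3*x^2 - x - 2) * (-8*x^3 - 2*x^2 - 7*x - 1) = 24*x^5 + 14*x^4 + 39*x^3 + 14*x^2 + 15*x + 2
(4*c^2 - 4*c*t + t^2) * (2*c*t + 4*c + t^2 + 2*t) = 8*c^3*t + 16*c^3 - 4*c^2*t^2 - 8*c^2*t - 2*c*t^3 - 4*c*t^2 + t^4 + 2*t^3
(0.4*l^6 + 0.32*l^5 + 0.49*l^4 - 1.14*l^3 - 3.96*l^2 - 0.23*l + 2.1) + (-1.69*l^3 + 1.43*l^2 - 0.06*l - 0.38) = 0.4*l^6 + 0.32*l^5 + 0.49*l^4 - 2.83*l^3 - 2.53*l^2 - 0.29*l + 1.72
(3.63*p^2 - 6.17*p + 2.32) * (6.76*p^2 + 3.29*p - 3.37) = 24.5388*p^4 - 29.7665*p^3 - 16.8492*p^2 + 28.4257*p - 7.8184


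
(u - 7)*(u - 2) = u^2 - 9*u + 14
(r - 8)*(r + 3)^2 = r^3 - 2*r^2 - 39*r - 72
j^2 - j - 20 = (j - 5)*(j + 4)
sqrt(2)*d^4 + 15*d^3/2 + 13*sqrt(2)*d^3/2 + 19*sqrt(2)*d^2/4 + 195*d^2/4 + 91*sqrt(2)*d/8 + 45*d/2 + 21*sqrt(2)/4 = (d + 1/2)*(d + 6)*(d + 7*sqrt(2)/2)*(sqrt(2)*d + 1/2)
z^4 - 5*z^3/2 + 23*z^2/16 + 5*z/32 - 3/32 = (z - 3/2)*(z - 1)*(z - 1/4)*(z + 1/4)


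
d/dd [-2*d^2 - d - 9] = -4*d - 1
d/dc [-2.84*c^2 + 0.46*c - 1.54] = 0.46 - 5.68*c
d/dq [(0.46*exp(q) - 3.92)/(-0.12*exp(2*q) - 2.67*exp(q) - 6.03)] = (0.0552*exp(2*q) - 0.9408*exp(q) - 13.2402)*exp(q)/(0.0144*exp(4*q) + 0.6408*exp(3*q) + 8.5761*exp(2*q) + 32.2002*exp(q) + 36.3609)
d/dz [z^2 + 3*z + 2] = 2*z + 3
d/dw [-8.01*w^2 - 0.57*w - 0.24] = -16.02*w - 0.57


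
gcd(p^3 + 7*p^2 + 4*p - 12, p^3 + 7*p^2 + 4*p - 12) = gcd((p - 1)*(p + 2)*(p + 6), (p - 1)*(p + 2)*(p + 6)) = p^3 + 7*p^2 + 4*p - 12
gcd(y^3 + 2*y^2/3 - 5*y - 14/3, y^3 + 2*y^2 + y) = y + 1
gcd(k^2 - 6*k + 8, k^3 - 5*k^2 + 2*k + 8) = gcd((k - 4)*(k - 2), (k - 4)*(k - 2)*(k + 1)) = k^2 - 6*k + 8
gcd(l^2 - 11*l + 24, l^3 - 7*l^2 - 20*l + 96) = l^2 - 11*l + 24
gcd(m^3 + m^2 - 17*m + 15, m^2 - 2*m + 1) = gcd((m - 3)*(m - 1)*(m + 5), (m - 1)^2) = m - 1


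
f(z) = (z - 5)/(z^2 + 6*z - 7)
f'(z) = (-2*z - 6)*(z - 5)/(z^2 + 6*z - 7)^2 + 1/(z^2 + 6*z - 7)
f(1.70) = -0.54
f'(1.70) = 1.00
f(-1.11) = 0.49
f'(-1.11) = 0.07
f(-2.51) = 0.48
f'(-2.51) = -0.03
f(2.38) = -0.20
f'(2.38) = 0.25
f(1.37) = -1.17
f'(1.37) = 3.63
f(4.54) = -0.01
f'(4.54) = 0.03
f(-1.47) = 0.47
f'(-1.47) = 0.03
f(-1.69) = 0.47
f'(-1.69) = 0.02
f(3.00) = -0.10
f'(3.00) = 0.11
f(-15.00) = -0.16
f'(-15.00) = -0.02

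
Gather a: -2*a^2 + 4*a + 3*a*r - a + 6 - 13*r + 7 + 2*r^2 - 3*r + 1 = -2*a^2 + a*(3*r + 3) + 2*r^2 - 16*r + 14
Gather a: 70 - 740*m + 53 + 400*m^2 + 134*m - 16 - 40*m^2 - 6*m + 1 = 360*m^2 - 612*m + 108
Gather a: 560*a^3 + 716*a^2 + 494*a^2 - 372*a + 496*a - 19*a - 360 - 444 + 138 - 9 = 560*a^3 + 1210*a^2 + 105*a - 675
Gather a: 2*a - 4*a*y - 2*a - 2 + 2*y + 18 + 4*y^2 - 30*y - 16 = -4*a*y + 4*y^2 - 28*y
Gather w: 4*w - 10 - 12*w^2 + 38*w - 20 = -12*w^2 + 42*w - 30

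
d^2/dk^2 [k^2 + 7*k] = 2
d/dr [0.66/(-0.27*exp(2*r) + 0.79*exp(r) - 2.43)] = (0.3564*exp(r) - 0.5214)*exp(r)/(0.27*exp(2*r) - 0.79*exp(r) + 2.43)^2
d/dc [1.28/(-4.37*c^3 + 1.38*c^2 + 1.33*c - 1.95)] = (16.7808*c^2 - 3.5328*c - 1.7024)/(4.37*c^3 - 1.38*c^2 - 1.33*c + 1.95)^2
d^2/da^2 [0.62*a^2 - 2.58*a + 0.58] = 1.24000000000000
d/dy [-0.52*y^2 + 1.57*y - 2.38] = 1.57 - 1.04*y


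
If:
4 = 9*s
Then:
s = 4/9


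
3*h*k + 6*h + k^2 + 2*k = (3*h + k)*(k + 2)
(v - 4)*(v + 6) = v^2 + 2*v - 24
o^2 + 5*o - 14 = (o - 2)*(o + 7)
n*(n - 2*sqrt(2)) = n^2 - 2*sqrt(2)*n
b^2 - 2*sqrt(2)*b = b*(b - 2*sqrt(2))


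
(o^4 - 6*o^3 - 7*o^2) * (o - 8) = o^5 - 14*o^4 + 41*o^3 + 56*o^2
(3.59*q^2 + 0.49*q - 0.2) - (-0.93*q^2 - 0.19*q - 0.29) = 4.52*q^2 + 0.68*q + 0.09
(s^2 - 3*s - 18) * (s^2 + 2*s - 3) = s^4 - s^3 - 27*s^2 - 27*s + 54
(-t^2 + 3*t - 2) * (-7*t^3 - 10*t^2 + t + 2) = 7*t^5 - 11*t^4 - 17*t^3 + 21*t^2 + 4*t - 4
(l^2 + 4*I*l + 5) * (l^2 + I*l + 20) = l^4 + 5*I*l^3 + 21*l^2 + 85*I*l + 100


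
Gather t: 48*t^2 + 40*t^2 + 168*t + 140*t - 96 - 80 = 88*t^2 + 308*t - 176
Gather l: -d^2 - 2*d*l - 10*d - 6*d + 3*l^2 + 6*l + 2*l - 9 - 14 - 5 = -d^2 - 16*d + 3*l^2 + l*(8 - 2*d) - 28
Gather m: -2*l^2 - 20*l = -2*l^2 - 20*l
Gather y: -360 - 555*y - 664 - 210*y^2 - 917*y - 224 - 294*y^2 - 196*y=-504*y^2 - 1668*y - 1248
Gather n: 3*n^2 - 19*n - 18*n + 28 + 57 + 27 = 3*n^2 - 37*n + 112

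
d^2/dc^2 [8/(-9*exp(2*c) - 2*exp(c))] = 16*(-4*(9*exp(c) + 1)^2 + (9*exp(c) + 2)*(18*exp(c) + 1))*exp(-c)/(9*exp(c) + 2)^3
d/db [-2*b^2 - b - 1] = -4*b - 1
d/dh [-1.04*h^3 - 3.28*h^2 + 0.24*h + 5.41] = -3.12*h^2 - 6.56*h + 0.24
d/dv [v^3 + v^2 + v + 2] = 3*v^2 + 2*v + 1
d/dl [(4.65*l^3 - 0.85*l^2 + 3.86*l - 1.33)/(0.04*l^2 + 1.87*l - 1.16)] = (0.186*l^4 + 17.391*l^3 - 17.9259*l^2 + 2.0784*l - 1.9905)/(0.0016*l^4 + 0.1496*l^3 + 3.4041*l^2 - 4.3384*l + 1.3456)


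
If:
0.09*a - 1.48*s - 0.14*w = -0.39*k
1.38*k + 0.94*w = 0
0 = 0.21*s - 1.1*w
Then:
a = 90.6448125143777*w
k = -0.681159420289855*w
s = 5.23809523809524*w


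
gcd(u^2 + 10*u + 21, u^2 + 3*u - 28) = u + 7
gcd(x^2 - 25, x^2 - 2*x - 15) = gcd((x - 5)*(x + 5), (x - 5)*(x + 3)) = x - 5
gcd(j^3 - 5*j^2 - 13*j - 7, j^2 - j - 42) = j - 7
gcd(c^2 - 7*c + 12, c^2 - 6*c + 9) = c - 3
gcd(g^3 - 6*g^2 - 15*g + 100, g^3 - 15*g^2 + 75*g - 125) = g^2 - 10*g + 25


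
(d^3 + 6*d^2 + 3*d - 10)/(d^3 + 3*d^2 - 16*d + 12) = (d^2 + 7*d + 10)/(d^2 + 4*d - 12)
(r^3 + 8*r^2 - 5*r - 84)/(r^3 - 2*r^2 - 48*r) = (-r^3 - 8*r^2 + 5*r + 84)/(r*(-r^2 + 2*r + 48))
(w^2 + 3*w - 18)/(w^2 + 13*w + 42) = (w - 3)/(w + 7)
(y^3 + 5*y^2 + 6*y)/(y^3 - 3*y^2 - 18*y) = (y + 2)/(y - 6)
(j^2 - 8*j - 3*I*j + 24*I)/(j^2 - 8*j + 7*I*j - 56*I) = (j - 3*I)/(j + 7*I)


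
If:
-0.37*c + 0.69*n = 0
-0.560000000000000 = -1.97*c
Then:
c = 0.28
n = 0.15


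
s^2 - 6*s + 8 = (s - 4)*(s - 2)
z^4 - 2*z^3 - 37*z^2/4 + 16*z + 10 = (z - 5/2)*(z + 1/2)*(z - 2*sqrt(2))*(z + 2*sqrt(2))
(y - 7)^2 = y^2 - 14*y + 49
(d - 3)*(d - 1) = d^2 - 4*d + 3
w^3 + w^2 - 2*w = w*(w - 1)*(w + 2)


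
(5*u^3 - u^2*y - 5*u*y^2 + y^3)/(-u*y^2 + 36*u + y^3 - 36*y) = (-5*u^2 - 4*u*y + y^2)/(y^2 - 36)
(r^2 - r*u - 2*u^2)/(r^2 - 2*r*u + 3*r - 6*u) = (r + u)/(r + 3)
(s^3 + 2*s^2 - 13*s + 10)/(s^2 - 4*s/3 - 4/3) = 3*(s^2 + 4*s - 5)/(3*s + 2)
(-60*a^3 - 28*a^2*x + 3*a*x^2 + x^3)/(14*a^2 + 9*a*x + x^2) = (-30*a^2 + a*x + x^2)/(7*a + x)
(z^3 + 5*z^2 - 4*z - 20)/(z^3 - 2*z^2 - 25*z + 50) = (z + 2)/(z - 5)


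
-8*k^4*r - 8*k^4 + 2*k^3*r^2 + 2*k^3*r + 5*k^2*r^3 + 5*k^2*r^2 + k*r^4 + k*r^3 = (-k + r)*(2*k + r)*(4*k + r)*(k*r + k)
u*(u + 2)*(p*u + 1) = p*u^3 + 2*p*u^2 + u^2 + 2*u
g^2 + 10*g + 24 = (g + 4)*(g + 6)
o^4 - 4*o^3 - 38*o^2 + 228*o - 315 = (o - 5)*(o - 3)^2*(o + 7)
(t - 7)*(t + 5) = t^2 - 2*t - 35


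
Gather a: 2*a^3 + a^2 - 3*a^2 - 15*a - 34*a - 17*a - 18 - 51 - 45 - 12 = 2*a^3 - 2*a^2 - 66*a - 126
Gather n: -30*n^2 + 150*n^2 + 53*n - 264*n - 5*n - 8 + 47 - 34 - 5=120*n^2 - 216*n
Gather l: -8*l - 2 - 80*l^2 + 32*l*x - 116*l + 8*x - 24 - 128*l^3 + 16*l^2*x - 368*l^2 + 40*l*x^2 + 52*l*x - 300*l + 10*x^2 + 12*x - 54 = -128*l^3 + l^2*(16*x - 448) + l*(40*x^2 + 84*x - 424) + 10*x^2 + 20*x - 80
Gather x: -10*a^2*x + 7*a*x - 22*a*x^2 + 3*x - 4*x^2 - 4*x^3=-4*x^3 + x^2*(-22*a - 4) + x*(-10*a^2 + 7*a + 3)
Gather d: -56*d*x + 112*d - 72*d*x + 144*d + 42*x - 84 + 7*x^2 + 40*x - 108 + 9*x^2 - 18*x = d*(256 - 128*x) + 16*x^2 + 64*x - 192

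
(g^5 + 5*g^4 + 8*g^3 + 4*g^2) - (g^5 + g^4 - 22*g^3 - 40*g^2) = 4*g^4 + 30*g^3 + 44*g^2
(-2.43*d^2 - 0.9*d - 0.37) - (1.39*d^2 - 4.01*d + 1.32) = -3.82*d^2 + 3.11*d - 1.69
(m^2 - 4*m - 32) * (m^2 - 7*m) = m^4 - 11*m^3 - 4*m^2 + 224*m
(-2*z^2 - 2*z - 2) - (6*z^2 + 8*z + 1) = -8*z^2 - 10*z - 3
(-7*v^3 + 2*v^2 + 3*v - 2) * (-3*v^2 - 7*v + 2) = 21*v^5 + 43*v^4 - 37*v^3 - 11*v^2 + 20*v - 4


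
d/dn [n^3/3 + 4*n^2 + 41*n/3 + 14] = n^2 + 8*n + 41/3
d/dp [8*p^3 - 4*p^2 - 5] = 8*p*(3*p - 1)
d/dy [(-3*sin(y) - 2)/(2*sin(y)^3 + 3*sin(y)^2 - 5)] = 3*(4*sin(y)^3 + 7*sin(y)^2 + 4*sin(y) + 5)*cos(y)/(2*sin(y)^3 + 3*sin(y)^2 - 5)^2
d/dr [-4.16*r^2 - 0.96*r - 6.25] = -8.32*r - 0.96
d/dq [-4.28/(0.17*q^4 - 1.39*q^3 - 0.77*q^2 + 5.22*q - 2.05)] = (2.9104*q^3 - 17.8476*q^2 - 6.5912*q + 22.3416)/(-0.17*q^4 + 1.39*q^3 + 0.77*q^2 - 5.22*q + 2.05)^2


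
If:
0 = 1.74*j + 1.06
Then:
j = -0.61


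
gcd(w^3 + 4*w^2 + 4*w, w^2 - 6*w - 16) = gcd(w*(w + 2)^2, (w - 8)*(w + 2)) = w + 2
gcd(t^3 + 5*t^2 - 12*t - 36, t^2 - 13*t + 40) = 1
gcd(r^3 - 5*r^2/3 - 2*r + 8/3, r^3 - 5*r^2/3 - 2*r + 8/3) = r^3 - 5*r^2/3 - 2*r + 8/3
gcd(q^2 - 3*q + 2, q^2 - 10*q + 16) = q - 2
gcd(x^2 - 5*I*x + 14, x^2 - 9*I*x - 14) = x - 7*I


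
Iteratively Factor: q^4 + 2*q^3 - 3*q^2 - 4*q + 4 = (q - 1)*(q^3 + 3*q^2 - 4) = (q - 1)*(q + 2)*(q^2 + q - 2) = (q - 1)*(q + 2)^2*(q - 1)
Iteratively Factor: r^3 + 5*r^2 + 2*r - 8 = (r - 1)*(r^2 + 6*r + 8) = (r - 1)*(r + 2)*(r + 4)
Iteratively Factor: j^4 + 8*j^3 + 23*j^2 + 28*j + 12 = (j + 2)*(j^3 + 6*j^2 + 11*j + 6) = (j + 1)*(j + 2)*(j^2 + 5*j + 6) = (j + 1)*(j + 2)*(j + 3)*(j + 2)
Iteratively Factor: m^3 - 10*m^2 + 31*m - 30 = (m - 2)*(m^2 - 8*m + 15) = (m - 3)*(m - 2)*(m - 5)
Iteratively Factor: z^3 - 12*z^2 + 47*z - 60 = (z - 4)*(z^2 - 8*z + 15) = (z - 5)*(z - 4)*(z - 3)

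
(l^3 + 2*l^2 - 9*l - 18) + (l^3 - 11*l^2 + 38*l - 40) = 2*l^3 - 9*l^2 + 29*l - 58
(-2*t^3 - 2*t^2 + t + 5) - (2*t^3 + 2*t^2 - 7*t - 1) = -4*t^3 - 4*t^2 + 8*t + 6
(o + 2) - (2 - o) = 2*o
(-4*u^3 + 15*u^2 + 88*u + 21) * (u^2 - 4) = -4*u^5 + 15*u^4 + 104*u^3 - 39*u^2 - 352*u - 84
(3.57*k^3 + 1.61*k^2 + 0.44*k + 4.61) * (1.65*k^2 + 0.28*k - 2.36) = 5.8905*k^5 + 3.6561*k^4 - 7.2484*k^3 + 3.9301*k^2 + 0.2524*k - 10.8796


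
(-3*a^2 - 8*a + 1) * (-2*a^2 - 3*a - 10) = 6*a^4 + 25*a^3 + 52*a^2 + 77*a - 10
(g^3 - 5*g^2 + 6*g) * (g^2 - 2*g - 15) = g^5 - 7*g^4 + g^3 + 63*g^2 - 90*g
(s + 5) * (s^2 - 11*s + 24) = s^3 - 6*s^2 - 31*s + 120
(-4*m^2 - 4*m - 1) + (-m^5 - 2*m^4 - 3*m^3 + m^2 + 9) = -m^5 - 2*m^4 - 3*m^3 - 3*m^2 - 4*m + 8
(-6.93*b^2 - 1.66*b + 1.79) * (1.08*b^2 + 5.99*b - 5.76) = -7.4844*b^4 - 43.3035*b^3 + 31.9066*b^2 + 20.2837*b - 10.3104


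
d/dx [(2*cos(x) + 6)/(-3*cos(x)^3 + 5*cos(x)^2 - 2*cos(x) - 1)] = 8*(-42*sin(x) + 54*sin(2*x) - 22*sin(3*x) - 3*sin(4*x))/(-17*cos(x) + 10*cos(2*x) - 3*cos(3*x) + 6)^2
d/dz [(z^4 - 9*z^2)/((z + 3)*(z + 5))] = 2*z*(z^2 + 6*z - 15)/(z^2 + 10*z + 25)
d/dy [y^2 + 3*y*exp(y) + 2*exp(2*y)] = 3*y*exp(y) + 2*y + 4*exp(2*y) + 3*exp(y)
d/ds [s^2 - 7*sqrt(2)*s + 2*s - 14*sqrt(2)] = 2*s - 7*sqrt(2) + 2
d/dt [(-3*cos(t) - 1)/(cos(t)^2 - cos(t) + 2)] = (3*sin(t)^2 - 2*cos(t) + 4)*sin(t)/(sin(t)^2 + cos(t) - 3)^2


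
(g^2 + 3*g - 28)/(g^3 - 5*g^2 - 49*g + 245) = (g - 4)/(g^2 - 12*g + 35)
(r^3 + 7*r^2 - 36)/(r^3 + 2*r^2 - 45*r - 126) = (r - 2)/(r - 7)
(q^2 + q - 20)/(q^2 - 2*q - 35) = (q - 4)/(q - 7)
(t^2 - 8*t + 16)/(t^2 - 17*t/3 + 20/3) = 3*(t - 4)/(3*t - 5)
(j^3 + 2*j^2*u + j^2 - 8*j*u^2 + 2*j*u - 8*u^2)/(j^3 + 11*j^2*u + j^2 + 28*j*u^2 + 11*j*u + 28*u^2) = (j - 2*u)/(j + 7*u)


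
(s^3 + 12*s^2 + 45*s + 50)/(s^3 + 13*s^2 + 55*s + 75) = (s + 2)/(s + 3)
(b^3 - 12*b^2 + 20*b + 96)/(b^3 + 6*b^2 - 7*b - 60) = (b^3 - 12*b^2 + 20*b + 96)/(b^3 + 6*b^2 - 7*b - 60)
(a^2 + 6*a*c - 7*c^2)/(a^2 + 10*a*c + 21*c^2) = (a - c)/(a + 3*c)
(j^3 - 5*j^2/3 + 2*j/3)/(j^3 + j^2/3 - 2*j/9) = 3*(3*j^2 - 5*j + 2)/(9*j^2 + 3*j - 2)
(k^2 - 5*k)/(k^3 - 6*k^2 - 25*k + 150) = k/(k^2 - k - 30)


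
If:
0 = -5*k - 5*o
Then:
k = -o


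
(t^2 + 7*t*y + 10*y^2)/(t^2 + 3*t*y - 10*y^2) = (-t - 2*y)/(-t + 2*y)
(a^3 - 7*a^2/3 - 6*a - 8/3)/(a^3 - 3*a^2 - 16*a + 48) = (a^2 + 5*a/3 + 2/3)/(a^2 + a - 12)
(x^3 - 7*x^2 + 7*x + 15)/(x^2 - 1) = (x^2 - 8*x + 15)/(x - 1)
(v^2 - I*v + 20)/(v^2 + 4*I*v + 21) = (v^2 - I*v + 20)/(v^2 + 4*I*v + 21)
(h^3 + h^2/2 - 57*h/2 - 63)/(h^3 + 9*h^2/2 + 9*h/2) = (2*h^2 - 5*h - 42)/(h*(2*h + 3))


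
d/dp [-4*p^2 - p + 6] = -8*p - 1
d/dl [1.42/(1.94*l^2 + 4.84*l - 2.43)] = (-5.5096*l - 6.8728)/(1.94*l^2 + 4.84*l - 2.43)^2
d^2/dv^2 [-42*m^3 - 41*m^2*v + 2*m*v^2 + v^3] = 4*m + 6*v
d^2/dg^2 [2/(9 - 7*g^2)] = 84*(-7*g^2 - 3)/(7*g^2 - 9)^3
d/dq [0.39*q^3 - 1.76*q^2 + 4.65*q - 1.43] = 1.17*q^2 - 3.52*q + 4.65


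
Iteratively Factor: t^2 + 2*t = (t)*(t + 2)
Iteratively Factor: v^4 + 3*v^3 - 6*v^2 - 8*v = (v - 2)*(v^3 + 5*v^2 + 4*v) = (v - 2)*(v + 1)*(v^2 + 4*v) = (v - 2)*(v + 1)*(v + 4)*(v)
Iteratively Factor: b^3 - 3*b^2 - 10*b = (b + 2)*(b^2 - 5*b) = (b - 5)*(b + 2)*(b)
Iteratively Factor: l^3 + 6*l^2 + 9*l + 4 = (l + 4)*(l^2 + 2*l + 1) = (l + 1)*(l + 4)*(l + 1)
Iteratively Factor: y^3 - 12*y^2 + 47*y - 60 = (y - 4)*(y^2 - 8*y + 15) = (y - 4)*(y - 3)*(y - 5)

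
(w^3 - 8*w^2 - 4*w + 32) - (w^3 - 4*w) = 32 - 8*w^2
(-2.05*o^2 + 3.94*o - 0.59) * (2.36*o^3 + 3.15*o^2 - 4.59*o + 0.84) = -4.838*o^5 + 2.8409*o^4 + 20.4281*o^3 - 21.6651*o^2 + 6.0177*o - 0.4956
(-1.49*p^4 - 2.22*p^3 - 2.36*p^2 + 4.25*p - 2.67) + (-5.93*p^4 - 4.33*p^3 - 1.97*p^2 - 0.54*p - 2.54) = -7.42*p^4 - 6.55*p^3 - 4.33*p^2 + 3.71*p - 5.21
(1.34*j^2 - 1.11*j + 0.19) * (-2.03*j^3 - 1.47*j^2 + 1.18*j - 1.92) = -2.7202*j^5 + 0.2835*j^4 + 2.8272*j^3 - 4.1619*j^2 + 2.3554*j - 0.3648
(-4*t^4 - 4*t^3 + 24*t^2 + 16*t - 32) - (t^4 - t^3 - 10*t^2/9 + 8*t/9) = -5*t^4 - 3*t^3 + 226*t^2/9 + 136*t/9 - 32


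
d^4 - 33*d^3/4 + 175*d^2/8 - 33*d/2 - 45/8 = (d - 3)^2*(d - 5/2)*(d + 1/4)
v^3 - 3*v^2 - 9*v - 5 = (v - 5)*(v + 1)^2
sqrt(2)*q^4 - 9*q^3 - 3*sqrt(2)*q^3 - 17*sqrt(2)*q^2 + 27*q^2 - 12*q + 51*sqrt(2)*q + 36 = (q - 3)*(q - 6*sqrt(2))*(q + sqrt(2))*(sqrt(2)*q + 1)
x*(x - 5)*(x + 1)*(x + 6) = x^4 + 2*x^3 - 29*x^2 - 30*x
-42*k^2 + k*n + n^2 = (-6*k + n)*(7*k + n)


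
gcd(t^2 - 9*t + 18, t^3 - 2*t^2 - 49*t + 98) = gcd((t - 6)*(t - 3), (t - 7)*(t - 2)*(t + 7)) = 1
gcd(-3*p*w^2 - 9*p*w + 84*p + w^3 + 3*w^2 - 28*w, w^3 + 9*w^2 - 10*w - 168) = w^2 + 3*w - 28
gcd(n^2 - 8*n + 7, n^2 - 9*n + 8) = n - 1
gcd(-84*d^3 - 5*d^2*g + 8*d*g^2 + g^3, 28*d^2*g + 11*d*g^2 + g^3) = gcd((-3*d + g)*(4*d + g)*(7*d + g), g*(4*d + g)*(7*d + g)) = 28*d^2 + 11*d*g + g^2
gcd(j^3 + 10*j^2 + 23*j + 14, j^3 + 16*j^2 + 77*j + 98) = j^2 + 9*j + 14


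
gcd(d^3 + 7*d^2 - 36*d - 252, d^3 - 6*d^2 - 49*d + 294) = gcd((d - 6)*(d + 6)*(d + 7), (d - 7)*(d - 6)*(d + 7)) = d^2 + d - 42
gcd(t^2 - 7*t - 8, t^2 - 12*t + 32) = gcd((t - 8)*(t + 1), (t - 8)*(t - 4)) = t - 8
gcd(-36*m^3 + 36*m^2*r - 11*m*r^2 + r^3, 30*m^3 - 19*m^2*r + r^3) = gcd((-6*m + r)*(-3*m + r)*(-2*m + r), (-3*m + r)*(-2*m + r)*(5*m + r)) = 6*m^2 - 5*m*r + r^2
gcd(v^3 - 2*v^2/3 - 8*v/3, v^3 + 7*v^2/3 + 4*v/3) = v^2 + 4*v/3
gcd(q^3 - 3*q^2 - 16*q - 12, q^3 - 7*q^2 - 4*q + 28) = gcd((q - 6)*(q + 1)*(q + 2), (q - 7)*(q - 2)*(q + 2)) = q + 2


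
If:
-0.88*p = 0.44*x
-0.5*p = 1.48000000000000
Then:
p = -2.96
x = 5.92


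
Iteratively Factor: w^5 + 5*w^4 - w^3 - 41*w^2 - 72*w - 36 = (w + 3)*(w^4 + 2*w^3 - 7*w^2 - 20*w - 12) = (w - 3)*(w + 3)*(w^3 + 5*w^2 + 8*w + 4) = (w - 3)*(w + 2)*(w + 3)*(w^2 + 3*w + 2) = (w - 3)*(w + 2)^2*(w + 3)*(w + 1)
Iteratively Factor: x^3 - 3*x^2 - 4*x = (x + 1)*(x^2 - 4*x) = (x - 4)*(x + 1)*(x)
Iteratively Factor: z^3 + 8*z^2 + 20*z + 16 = (z + 4)*(z^2 + 4*z + 4) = (z + 2)*(z + 4)*(z + 2)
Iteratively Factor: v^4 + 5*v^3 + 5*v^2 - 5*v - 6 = (v + 2)*(v^3 + 3*v^2 - v - 3) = (v + 2)*(v + 3)*(v^2 - 1) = (v - 1)*(v + 2)*(v + 3)*(v + 1)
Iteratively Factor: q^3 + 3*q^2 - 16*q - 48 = (q + 4)*(q^2 - q - 12) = (q - 4)*(q + 4)*(q + 3)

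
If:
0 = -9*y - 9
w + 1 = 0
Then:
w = -1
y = -1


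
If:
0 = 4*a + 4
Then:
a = -1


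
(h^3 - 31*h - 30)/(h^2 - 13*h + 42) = (h^2 + 6*h + 5)/(h - 7)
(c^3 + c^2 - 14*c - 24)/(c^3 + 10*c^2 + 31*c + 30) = (c - 4)/(c + 5)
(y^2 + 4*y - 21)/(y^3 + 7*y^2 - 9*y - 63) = 1/(y + 3)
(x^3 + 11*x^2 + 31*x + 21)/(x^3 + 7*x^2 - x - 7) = (x + 3)/(x - 1)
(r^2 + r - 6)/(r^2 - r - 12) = (r - 2)/(r - 4)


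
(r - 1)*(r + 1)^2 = r^3 + r^2 - r - 1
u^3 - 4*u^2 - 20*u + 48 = (u - 6)*(u - 2)*(u + 4)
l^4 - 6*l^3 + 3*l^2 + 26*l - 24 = (l - 4)*(l - 3)*(l - 1)*(l + 2)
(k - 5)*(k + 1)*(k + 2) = k^3 - 2*k^2 - 13*k - 10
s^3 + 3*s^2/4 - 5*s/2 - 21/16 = (s - 3/2)*(s + 1/2)*(s + 7/4)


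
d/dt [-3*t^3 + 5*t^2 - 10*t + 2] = -9*t^2 + 10*t - 10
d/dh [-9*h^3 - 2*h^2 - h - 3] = -27*h^2 - 4*h - 1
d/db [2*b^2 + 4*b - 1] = 4*b + 4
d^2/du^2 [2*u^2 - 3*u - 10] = 4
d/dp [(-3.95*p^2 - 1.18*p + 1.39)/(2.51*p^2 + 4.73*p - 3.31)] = (-15.7217*p^2 + 19.1712*p - 2.6689)/(6.3001*p^4 + 23.7446*p^3 + 5.75670000000001*p^2 - 31.3126*p + 10.9561)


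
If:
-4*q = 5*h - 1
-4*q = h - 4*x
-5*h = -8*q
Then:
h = 2/15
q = 1/12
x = 7/60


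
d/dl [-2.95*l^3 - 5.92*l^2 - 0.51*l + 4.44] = -8.85*l^2 - 11.84*l - 0.51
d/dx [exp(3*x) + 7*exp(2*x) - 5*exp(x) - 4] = (3*exp(2*x) + 14*exp(x) - 5)*exp(x)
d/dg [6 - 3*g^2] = -6*g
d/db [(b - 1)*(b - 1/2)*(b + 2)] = 3*b^2 + b - 5/2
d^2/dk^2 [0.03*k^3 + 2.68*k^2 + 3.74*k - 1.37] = 0.18*k + 5.36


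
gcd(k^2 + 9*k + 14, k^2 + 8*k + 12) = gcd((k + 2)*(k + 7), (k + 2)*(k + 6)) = k + 2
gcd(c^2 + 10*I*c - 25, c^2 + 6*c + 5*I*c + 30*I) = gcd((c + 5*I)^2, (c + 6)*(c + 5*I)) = c + 5*I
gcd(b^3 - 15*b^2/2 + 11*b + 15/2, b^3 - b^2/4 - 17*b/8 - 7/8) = b + 1/2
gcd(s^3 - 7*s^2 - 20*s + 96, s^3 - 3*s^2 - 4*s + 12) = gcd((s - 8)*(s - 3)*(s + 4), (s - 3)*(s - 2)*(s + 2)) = s - 3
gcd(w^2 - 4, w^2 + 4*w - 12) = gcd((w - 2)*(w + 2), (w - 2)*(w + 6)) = w - 2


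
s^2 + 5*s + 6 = (s + 2)*(s + 3)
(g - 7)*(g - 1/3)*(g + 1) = g^3 - 19*g^2/3 - 5*g + 7/3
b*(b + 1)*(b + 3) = b^3 + 4*b^2 + 3*b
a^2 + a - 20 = (a - 4)*(a + 5)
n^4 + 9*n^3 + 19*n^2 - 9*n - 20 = (n - 1)*(n + 1)*(n + 4)*(n + 5)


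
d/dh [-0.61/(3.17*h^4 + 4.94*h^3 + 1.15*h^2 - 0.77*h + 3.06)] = (7.7348*h^3 + 9.0402*h^2 + 1.403*h - 0.4697)/(3.17*h^4 + 4.94*h^3 + 1.15*h^2 - 0.77*h + 3.06)^2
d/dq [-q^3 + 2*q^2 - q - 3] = -3*q^2 + 4*q - 1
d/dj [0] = 0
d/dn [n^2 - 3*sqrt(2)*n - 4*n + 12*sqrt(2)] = 2*n - 3*sqrt(2) - 4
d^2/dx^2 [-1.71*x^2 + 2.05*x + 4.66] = -3.42000000000000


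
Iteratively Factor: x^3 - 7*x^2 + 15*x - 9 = (x - 1)*(x^2 - 6*x + 9) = (x - 3)*(x - 1)*(x - 3)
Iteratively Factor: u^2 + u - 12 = (u + 4)*(u - 3)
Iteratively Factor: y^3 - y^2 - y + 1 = (y - 1)*(y^2 - 1) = (y - 1)^2*(y + 1)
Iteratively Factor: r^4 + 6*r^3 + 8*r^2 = (r)*(r^3 + 6*r^2 + 8*r) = r*(r + 2)*(r^2 + 4*r) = r*(r + 2)*(r + 4)*(r)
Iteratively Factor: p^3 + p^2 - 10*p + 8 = (p - 1)*(p^2 + 2*p - 8) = (p - 1)*(p + 4)*(p - 2)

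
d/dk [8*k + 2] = 8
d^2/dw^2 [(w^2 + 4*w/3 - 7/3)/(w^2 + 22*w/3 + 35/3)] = -12/(w^3 + 15*w^2 + 75*w + 125)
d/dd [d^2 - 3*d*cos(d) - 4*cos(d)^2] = 3*d*sin(d) + 2*d + 4*sin(2*d) - 3*cos(d)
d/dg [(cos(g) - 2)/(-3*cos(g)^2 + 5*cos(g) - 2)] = (3*sin(g)^2 + 12*cos(g) - 11)*sin(g)/(3*cos(g)^2 - 5*cos(g) + 2)^2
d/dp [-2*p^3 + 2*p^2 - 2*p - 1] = -6*p^2 + 4*p - 2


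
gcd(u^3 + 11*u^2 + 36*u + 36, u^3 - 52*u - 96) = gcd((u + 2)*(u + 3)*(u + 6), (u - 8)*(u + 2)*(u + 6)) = u^2 + 8*u + 12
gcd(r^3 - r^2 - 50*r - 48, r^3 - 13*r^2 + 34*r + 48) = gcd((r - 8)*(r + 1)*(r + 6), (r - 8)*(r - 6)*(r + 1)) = r^2 - 7*r - 8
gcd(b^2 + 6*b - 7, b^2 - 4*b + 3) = b - 1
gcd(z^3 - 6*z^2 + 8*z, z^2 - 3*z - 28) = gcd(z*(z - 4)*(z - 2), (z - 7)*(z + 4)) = 1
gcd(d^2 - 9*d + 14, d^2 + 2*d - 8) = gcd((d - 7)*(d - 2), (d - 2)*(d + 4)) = d - 2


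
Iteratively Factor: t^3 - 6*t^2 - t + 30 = (t - 3)*(t^2 - 3*t - 10) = (t - 3)*(t + 2)*(t - 5)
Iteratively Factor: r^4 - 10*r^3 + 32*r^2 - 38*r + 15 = (r - 1)*(r^3 - 9*r^2 + 23*r - 15) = (r - 1)^2*(r^2 - 8*r + 15) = (r - 5)*(r - 1)^2*(r - 3)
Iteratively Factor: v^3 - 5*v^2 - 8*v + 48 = (v - 4)*(v^2 - v - 12) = (v - 4)^2*(v + 3)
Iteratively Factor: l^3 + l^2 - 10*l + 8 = (l + 4)*(l^2 - 3*l + 2) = (l - 2)*(l + 4)*(l - 1)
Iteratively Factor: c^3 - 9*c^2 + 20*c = (c)*(c^2 - 9*c + 20) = c*(c - 5)*(c - 4)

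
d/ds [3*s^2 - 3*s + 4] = 6*s - 3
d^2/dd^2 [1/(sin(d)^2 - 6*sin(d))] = 2*(-2*sin(d) + 9 - 15/sin(d) - 18/sin(d)^2 + 36/sin(d)^3)/(sin(d) - 6)^3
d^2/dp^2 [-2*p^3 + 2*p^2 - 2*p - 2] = 4 - 12*p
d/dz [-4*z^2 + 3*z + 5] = 3 - 8*z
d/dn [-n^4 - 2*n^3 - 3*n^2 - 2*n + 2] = -4*n^3 - 6*n^2 - 6*n - 2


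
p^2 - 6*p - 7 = (p - 7)*(p + 1)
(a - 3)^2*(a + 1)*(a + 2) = a^4 - 3*a^3 - 7*a^2 + 15*a + 18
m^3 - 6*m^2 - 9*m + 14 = (m - 7)*(m - 1)*(m + 2)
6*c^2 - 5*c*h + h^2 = (-3*c + h)*(-2*c + h)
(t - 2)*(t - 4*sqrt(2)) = t^2 - 4*sqrt(2)*t - 2*t + 8*sqrt(2)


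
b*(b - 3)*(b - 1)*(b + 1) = b^4 - 3*b^3 - b^2 + 3*b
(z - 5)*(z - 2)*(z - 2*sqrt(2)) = z^3 - 7*z^2 - 2*sqrt(2)*z^2 + 10*z + 14*sqrt(2)*z - 20*sqrt(2)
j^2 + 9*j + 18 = (j + 3)*(j + 6)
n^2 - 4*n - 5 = (n - 5)*(n + 1)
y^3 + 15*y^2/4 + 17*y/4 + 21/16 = (y + 1/2)*(y + 3/2)*(y + 7/4)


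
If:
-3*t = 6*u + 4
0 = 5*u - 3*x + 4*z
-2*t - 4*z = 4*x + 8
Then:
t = 7*z + 8/3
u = -7*z/2 - 2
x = -9*z/2 - 10/3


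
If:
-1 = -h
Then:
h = 1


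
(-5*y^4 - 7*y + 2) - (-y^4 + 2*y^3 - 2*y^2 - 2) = -4*y^4 - 2*y^3 + 2*y^2 - 7*y + 4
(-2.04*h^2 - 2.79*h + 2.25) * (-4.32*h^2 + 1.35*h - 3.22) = 8.8128*h^4 + 9.2988*h^3 - 6.9177*h^2 + 12.0213*h - 7.245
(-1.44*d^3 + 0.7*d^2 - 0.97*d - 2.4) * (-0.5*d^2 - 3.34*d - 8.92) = 0.72*d^5 + 4.4596*d^4 + 10.9918*d^3 - 1.8042*d^2 + 16.6684*d + 21.408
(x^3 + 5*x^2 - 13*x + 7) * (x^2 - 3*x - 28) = x^5 + 2*x^4 - 56*x^3 - 94*x^2 + 343*x - 196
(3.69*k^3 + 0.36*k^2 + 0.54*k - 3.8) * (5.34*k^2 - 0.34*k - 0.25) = 19.7046*k^5 + 0.6678*k^4 + 1.8387*k^3 - 20.5656*k^2 + 1.157*k + 0.95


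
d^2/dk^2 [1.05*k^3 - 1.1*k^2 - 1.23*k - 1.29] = 6.3*k - 2.2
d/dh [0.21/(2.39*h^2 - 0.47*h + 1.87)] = (0.0987 - 1.0038*h)/(2.39*h^2 - 0.47*h + 1.87)^2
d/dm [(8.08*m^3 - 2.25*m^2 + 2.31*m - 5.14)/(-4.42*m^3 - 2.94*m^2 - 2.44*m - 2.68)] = (-1.4210854715202e-14*m^5 - 33.7002*m^4 - 19.01*m^3 - 120.8382*m^2 - 18.1632*m - 18.7324)/(19.5364*m^6 + 25.9896*m^5 + 30.2132*m^4 + 38.0384*m^3 + 21.712*m^2 + 13.0784*m + 7.1824)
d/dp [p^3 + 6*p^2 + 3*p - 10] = 3*p^2 + 12*p + 3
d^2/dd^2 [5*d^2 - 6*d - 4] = 10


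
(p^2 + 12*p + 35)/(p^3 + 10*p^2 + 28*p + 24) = (p^2 + 12*p + 35)/(p^3 + 10*p^2 + 28*p + 24)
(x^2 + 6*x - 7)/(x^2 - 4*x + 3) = (x + 7)/(x - 3)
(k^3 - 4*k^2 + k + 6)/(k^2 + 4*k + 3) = (k^2 - 5*k + 6)/(k + 3)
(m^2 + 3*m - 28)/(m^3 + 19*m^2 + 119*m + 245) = (m - 4)/(m^2 + 12*m + 35)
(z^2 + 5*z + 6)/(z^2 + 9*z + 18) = (z + 2)/(z + 6)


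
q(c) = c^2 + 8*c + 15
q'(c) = 2*c + 8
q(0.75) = 21.56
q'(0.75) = 9.50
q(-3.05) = -0.10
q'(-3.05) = 1.90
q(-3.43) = -0.68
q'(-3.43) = 1.14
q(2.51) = 41.38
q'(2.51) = 13.02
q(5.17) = 83.09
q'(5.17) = 18.34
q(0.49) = 19.16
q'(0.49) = 8.98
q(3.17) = 50.41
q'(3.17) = 14.34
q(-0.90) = 8.61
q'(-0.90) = 6.20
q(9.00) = 168.00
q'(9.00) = 26.00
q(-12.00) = 63.00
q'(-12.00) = -16.00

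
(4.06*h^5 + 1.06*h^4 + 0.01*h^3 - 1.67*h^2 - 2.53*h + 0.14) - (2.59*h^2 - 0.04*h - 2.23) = 4.06*h^5 + 1.06*h^4 + 0.01*h^3 - 4.26*h^2 - 2.49*h + 2.37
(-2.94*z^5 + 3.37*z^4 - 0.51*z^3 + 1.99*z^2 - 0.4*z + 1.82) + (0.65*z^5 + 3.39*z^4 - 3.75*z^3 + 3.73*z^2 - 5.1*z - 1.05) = -2.29*z^5 + 6.76*z^4 - 4.26*z^3 + 5.72*z^2 - 5.5*z + 0.77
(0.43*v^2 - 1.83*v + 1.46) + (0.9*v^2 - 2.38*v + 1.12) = 1.33*v^2 - 4.21*v + 2.58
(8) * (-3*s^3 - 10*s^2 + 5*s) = -24*s^3 - 80*s^2 + 40*s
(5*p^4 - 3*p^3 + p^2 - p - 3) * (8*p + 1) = 40*p^5 - 19*p^4 + 5*p^3 - 7*p^2 - 25*p - 3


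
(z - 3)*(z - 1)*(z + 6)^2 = z^4 + 8*z^3 - 9*z^2 - 108*z + 108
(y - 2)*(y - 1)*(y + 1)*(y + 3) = y^4 + y^3 - 7*y^2 - y + 6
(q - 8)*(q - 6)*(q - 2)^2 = q^4 - 18*q^3 + 108*q^2 - 248*q + 192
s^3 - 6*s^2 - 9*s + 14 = (s - 7)*(s - 1)*(s + 2)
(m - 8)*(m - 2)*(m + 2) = m^3 - 8*m^2 - 4*m + 32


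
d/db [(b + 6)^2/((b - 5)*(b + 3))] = 2*(-7*b^2 - 51*b - 54)/(b^4 - 4*b^3 - 26*b^2 + 60*b + 225)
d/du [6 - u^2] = -2*u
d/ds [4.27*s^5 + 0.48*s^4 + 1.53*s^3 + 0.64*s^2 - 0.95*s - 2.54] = 21.35*s^4 + 1.92*s^3 + 4.59*s^2 + 1.28*s - 0.95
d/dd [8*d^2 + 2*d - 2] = 16*d + 2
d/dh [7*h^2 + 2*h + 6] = 14*h + 2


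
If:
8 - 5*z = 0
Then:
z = 8/5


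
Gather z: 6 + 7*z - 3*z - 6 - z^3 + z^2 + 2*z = -z^3 + z^2 + 6*z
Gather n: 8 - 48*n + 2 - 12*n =10 - 60*n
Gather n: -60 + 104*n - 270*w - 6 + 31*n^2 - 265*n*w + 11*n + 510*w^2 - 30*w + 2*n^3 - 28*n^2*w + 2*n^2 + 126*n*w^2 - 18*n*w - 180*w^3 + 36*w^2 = 2*n^3 + n^2*(33 - 28*w) + n*(126*w^2 - 283*w + 115) - 180*w^3 + 546*w^2 - 300*w - 66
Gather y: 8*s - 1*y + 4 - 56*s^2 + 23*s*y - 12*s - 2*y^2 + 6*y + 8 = -56*s^2 - 4*s - 2*y^2 + y*(23*s + 5) + 12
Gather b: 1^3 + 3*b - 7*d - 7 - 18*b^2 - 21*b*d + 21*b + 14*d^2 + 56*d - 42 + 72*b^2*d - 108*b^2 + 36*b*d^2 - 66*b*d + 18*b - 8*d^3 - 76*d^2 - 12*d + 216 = b^2*(72*d - 126) + b*(36*d^2 - 87*d + 42) - 8*d^3 - 62*d^2 + 37*d + 168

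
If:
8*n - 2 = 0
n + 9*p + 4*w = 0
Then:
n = 1/4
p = -4*w/9 - 1/36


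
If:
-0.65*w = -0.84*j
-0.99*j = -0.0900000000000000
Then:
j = 0.09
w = 0.12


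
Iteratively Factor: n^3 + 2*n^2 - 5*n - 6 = (n + 3)*(n^2 - n - 2) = (n + 1)*(n + 3)*(n - 2)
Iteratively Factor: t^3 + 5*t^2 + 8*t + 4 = (t + 2)*(t^2 + 3*t + 2) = (t + 1)*(t + 2)*(t + 2)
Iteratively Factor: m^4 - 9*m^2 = (m)*(m^3 - 9*m) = m^2*(m^2 - 9) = m^2*(m - 3)*(m + 3)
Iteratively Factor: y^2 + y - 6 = (y + 3)*(y - 2)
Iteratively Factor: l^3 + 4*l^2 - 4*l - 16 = (l + 2)*(l^2 + 2*l - 8) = (l - 2)*(l + 2)*(l + 4)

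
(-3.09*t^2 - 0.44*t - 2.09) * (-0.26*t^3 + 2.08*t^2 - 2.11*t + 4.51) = 0.8034*t^5 - 6.3128*t^4 + 6.1481*t^3 - 17.3547*t^2 + 2.4255*t - 9.4259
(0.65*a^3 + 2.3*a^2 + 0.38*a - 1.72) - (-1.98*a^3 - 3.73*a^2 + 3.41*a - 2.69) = 2.63*a^3 + 6.03*a^2 - 3.03*a + 0.97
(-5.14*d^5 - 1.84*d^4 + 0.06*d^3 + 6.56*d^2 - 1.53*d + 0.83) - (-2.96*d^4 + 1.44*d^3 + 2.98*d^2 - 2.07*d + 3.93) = -5.14*d^5 + 1.12*d^4 - 1.38*d^3 + 3.58*d^2 + 0.54*d - 3.1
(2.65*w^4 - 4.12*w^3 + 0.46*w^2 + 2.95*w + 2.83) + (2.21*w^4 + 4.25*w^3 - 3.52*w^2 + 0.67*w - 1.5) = 4.86*w^4 + 0.13*w^3 - 3.06*w^2 + 3.62*w + 1.33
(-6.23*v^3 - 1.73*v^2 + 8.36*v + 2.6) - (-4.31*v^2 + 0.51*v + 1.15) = -6.23*v^3 + 2.58*v^2 + 7.85*v + 1.45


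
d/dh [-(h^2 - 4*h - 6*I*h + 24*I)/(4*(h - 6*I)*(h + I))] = (-4 - I)/(4*(h^2 + 2*I*h - 1))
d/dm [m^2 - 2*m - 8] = 2*m - 2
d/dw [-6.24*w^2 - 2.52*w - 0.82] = -12.48*w - 2.52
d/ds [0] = 0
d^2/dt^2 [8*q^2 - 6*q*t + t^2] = 2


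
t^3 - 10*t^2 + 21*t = t*(t - 7)*(t - 3)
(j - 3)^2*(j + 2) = j^3 - 4*j^2 - 3*j + 18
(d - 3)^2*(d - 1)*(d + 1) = d^4 - 6*d^3 + 8*d^2 + 6*d - 9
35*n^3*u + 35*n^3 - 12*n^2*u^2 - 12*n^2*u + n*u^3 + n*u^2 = (-7*n + u)*(-5*n + u)*(n*u + n)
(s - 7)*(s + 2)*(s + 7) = s^3 + 2*s^2 - 49*s - 98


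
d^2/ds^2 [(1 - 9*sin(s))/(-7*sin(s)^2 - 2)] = (-3969*sin(s)^5 + 196*sin(s)^4 - 350*sin(s)^2 + 5283*sin(s)/2 - 1512*sin(3*s) + 441*sin(5*s)/2 + 28)/(7*sin(s)^2 + 2)^3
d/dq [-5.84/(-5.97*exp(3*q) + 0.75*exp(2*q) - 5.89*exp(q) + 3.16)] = (-104.5944*exp(2*q) + 8.76*exp(q) - 34.3976)*exp(q)/(5.97*exp(3*q) - 0.75*exp(2*q) + 5.89*exp(q) - 3.16)^2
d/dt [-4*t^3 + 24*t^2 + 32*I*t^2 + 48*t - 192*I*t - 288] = -12*t^2 + t*(48 + 64*I) + 48 - 192*I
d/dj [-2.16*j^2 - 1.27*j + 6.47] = -4.32*j - 1.27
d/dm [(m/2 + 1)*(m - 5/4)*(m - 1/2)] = 3*m^2/2 + m/4 - 23/16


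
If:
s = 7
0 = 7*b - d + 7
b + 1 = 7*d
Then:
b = -1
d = 0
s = 7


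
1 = 1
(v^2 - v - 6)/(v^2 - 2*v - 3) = (v + 2)/(v + 1)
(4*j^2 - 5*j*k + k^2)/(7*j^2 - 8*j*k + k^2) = (4*j - k)/(7*j - k)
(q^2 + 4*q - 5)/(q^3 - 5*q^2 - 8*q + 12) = (q + 5)/(q^2 - 4*q - 12)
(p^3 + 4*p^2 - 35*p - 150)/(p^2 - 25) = (p^2 - p - 30)/(p - 5)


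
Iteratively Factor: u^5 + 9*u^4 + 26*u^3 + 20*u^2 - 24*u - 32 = (u + 4)*(u^4 + 5*u^3 + 6*u^2 - 4*u - 8) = (u + 2)*(u + 4)*(u^3 + 3*u^2 - 4) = (u - 1)*(u + 2)*(u + 4)*(u^2 + 4*u + 4) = (u - 1)*(u + 2)^2*(u + 4)*(u + 2)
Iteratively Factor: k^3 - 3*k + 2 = (k - 1)*(k^2 + k - 2) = (k - 1)^2*(k + 2)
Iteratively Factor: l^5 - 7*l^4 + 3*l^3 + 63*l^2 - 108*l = (l + 3)*(l^4 - 10*l^3 + 33*l^2 - 36*l) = (l - 3)*(l + 3)*(l^3 - 7*l^2 + 12*l) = (l - 3)^2*(l + 3)*(l^2 - 4*l) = l*(l - 3)^2*(l + 3)*(l - 4)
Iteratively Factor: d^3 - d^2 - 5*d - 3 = (d + 1)*(d^2 - 2*d - 3) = (d - 3)*(d + 1)*(d + 1)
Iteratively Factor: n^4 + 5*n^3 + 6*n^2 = (n + 3)*(n^3 + 2*n^2) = (n + 2)*(n + 3)*(n^2) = n*(n + 2)*(n + 3)*(n)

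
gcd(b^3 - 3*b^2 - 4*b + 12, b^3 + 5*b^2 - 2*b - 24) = b - 2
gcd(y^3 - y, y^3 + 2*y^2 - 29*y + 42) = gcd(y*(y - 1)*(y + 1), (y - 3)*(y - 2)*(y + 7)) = 1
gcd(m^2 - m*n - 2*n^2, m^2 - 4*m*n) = 1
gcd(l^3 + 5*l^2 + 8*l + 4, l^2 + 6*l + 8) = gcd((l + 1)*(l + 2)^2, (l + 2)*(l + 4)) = l + 2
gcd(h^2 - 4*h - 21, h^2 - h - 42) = h - 7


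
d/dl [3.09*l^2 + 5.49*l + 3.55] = 6.18*l + 5.49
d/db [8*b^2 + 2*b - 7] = 16*b + 2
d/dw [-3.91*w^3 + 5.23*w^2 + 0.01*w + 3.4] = -11.73*w^2 + 10.46*w + 0.01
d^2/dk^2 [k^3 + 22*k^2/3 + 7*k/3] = 6*k + 44/3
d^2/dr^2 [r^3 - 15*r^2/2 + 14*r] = 6*r - 15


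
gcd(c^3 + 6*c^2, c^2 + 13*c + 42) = c + 6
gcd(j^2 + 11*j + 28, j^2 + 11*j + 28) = j^2 + 11*j + 28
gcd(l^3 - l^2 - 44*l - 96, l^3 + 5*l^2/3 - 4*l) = l + 3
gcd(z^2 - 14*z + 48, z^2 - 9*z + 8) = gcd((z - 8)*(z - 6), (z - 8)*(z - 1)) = z - 8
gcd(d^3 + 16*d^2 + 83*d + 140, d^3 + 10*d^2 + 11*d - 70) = d^2 + 12*d + 35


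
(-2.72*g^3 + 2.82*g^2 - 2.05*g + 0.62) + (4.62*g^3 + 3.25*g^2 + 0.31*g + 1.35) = 1.9*g^3 + 6.07*g^2 - 1.74*g + 1.97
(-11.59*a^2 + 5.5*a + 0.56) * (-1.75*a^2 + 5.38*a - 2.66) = 20.2825*a^4 - 71.9792*a^3 + 59.4394*a^2 - 11.6172*a - 1.4896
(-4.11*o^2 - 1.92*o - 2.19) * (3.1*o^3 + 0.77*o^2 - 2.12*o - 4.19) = -12.741*o^5 - 9.1167*o^4 + 0.4458*o^3 + 19.605*o^2 + 12.6876*o + 9.1761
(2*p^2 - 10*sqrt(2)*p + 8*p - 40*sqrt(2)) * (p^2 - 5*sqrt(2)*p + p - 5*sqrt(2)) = 2*p^4 - 20*sqrt(2)*p^3 + 10*p^3 - 100*sqrt(2)*p^2 + 108*p^2 - 80*sqrt(2)*p + 500*p + 400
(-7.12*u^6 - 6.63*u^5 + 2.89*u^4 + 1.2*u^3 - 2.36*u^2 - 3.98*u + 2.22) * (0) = 0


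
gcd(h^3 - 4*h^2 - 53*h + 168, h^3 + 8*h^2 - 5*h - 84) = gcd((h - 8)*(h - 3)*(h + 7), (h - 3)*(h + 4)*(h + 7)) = h^2 + 4*h - 21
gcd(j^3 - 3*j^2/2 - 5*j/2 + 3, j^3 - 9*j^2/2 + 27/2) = j + 3/2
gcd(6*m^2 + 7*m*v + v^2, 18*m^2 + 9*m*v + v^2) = 6*m + v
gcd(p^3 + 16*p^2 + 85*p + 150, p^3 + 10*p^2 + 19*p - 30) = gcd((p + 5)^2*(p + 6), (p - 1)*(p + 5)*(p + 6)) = p^2 + 11*p + 30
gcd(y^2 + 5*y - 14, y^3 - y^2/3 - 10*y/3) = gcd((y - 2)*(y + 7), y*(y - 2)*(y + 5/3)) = y - 2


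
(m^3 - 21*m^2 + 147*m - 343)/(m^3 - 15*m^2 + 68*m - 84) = (m^2 - 14*m + 49)/(m^2 - 8*m + 12)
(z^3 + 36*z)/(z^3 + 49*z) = (z^2 + 36)/(z^2 + 49)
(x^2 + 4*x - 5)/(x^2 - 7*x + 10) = (x^2 + 4*x - 5)/(x^2 - 7*x + 10)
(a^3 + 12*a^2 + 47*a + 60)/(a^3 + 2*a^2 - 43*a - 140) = (a + 3)/(a - 7)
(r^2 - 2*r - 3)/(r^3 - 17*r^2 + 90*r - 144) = (r + 1)/(r^2 - 14*r + 48)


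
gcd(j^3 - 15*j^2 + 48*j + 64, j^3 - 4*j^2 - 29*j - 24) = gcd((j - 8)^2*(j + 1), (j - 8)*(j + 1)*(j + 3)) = j^2 - 7*j - 8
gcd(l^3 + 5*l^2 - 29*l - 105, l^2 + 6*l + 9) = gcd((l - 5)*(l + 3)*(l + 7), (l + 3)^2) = l + 3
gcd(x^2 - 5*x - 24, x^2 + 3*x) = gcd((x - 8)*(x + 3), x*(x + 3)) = x + 3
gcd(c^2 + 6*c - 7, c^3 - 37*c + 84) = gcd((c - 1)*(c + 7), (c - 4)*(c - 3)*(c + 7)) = c + 7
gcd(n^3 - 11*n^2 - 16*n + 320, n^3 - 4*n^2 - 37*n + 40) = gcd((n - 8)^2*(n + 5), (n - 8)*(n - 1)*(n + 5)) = n^2 - 3*n - 40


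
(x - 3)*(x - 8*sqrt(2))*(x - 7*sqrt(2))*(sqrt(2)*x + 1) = sqrt(2)*x^4 - 29*x^3 - 3*sqrt(2)*x^3 + 87*x^2 + 97*sqrt(2)*x^2 - 291*sqrt(2)*x + 112*x - 336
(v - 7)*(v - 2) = v^2 - 9*v + 14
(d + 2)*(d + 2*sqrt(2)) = d^2 + 2*d + 2*sqrt(2)*d + 4*sqrt(2)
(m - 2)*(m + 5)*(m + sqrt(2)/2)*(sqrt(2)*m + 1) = sqrt(2)*m^4 + 2*m^3 + 3*sqrt(2)*m^3 - 19*sqrt(2)*m^2/2 + 6*m^2 - 20*m + 3*sqrt(2)*m/2 - 5*sqrt(2)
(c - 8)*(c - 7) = c^2 - 15*c + 56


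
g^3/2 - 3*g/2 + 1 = (g/2 + 1)*(g - 1)^2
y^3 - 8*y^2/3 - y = y*(y - 3)*(y + 1/3)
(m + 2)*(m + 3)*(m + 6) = m^3 + 11*m^2 + 36*m + 36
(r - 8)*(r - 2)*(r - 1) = r^3 - 11*r^2 + 26*r - 16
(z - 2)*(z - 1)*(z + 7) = z^3 + 4*z^2 - 19*z + 14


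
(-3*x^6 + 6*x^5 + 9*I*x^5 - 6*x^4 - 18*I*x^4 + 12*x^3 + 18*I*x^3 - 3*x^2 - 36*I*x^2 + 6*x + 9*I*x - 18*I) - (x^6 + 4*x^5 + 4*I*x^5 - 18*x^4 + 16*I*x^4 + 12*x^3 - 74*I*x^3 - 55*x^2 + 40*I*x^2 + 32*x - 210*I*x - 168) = -4*x^6 + 2*x^5 + 5*I*x^5 + 12*x^4 - 34*I*x^4 + 92*I*x^3 + 52*x^2 - 76*I*x^2 - 26*x + 219*I*x + 168 - 18*I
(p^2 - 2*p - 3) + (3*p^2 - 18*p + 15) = 4*p^2 - 20*p + 12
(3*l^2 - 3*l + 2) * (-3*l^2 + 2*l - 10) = -9*l^4 + 15*l^3 - 42*l^2 + 34*l - 20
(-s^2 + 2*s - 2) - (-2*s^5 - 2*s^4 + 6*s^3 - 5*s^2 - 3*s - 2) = 2*s^5 + 2*s^4 - 6*s^3 + 4*s^2 + 5*s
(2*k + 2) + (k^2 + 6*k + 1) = k^2 + 8*k + 3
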